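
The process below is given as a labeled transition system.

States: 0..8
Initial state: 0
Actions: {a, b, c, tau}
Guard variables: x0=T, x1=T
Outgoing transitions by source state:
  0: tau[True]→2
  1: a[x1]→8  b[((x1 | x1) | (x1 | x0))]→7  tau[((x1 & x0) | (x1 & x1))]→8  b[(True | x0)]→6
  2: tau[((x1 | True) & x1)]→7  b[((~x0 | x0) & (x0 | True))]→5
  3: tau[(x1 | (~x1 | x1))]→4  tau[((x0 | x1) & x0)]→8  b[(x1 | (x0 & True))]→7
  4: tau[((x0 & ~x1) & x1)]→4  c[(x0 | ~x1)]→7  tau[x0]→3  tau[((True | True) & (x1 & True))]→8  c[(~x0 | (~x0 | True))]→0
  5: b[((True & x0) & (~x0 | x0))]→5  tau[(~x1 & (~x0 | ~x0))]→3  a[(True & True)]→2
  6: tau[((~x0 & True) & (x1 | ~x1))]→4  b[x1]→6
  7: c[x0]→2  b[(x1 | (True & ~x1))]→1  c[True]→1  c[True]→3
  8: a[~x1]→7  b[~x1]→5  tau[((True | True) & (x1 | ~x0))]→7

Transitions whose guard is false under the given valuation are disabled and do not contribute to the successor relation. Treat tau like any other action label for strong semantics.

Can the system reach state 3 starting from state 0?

Answer: REACHABLE

Analysis:
Guard filter leaves 22 enabled edge(s).
depth 0: {0}
depth 1: {2}  now seen {0,2}
depth 2: {5,7}  now seen {0,2,5,7}
depth 3: {1,3}  now seen {0,1,2,3,5,7}
depth 4: {4,6,8}  now seen {0,1,2,3,4,5,6,7,8}
Reach set: {0,1,2,3,4,5,6,7,8}
witness 3: tau·tau·c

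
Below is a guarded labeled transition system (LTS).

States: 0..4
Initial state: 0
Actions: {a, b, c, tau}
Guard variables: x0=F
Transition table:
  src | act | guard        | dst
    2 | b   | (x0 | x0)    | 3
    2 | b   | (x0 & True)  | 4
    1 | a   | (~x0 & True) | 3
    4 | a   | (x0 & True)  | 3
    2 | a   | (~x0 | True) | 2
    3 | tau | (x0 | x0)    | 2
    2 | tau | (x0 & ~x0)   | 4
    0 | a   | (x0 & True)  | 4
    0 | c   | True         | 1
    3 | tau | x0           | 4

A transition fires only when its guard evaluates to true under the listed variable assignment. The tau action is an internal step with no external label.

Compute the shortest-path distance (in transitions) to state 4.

Answer: UNREACHABLE

Trace:
Layered search for 4:
  L0 = {0}
  L1 = {1}
  L2 = {3}
4 never appears.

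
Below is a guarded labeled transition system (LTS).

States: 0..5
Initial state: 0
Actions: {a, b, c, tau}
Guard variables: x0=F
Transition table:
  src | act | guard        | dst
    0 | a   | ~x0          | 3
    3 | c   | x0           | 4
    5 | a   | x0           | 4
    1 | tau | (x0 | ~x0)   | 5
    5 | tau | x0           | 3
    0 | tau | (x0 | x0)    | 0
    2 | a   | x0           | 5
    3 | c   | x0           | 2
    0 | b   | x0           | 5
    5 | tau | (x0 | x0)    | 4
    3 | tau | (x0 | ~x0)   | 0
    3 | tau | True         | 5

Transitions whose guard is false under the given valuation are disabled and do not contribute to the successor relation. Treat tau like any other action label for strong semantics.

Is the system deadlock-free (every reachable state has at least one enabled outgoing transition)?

Answer: DEADLOCK at state 5

Working:
Reach set: {0,3,5}
  0: a→3  [1 out]
  3: tau→0  tau→5  [2 out]
  5: ∅  [STUCK]
Path to 5: a·tau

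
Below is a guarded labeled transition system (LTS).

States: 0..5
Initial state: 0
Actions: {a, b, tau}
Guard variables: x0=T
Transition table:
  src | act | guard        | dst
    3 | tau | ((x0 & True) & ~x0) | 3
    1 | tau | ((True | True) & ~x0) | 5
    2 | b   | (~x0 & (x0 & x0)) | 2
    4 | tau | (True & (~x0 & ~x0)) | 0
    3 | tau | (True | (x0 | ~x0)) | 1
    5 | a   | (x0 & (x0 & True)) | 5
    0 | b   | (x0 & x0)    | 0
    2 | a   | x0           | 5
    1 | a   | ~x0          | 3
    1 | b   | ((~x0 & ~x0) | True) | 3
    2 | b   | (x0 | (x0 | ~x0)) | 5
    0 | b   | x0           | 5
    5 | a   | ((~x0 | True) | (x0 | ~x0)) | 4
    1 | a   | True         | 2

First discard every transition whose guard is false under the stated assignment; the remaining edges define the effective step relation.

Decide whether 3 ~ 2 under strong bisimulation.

Compute ~ classes (split until stable):
  round 0: {{0,1,2,3,4,5}}
  round 1: {{0},{1,2},{3},{4},{5}}
  round 2: {{0},{1},{2},{3},{4},{5}}
6 equivalence class(es) (converged in 3)
class of 3: {3}; class of 2: {2}

Answer: NOT BISIMILAR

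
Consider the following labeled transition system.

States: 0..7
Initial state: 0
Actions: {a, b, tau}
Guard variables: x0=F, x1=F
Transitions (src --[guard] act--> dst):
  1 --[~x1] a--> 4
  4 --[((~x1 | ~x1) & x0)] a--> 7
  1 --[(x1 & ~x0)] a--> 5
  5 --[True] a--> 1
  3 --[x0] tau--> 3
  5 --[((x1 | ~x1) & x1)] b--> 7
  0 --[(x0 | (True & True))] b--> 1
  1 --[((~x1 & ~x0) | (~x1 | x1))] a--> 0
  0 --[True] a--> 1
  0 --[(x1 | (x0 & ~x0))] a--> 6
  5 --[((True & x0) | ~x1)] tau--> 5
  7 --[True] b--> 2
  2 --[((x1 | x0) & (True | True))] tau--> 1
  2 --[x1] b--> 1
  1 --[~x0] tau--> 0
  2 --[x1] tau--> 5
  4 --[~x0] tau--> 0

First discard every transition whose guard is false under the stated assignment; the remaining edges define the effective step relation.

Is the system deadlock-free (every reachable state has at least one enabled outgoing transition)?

Reach set: {0,1,4}
  0: a→1  b→1  [2 exit(s)]
  1: a→0  a→4  tau→0  [3 exit(s)]
  4: tau→0  [1 exit(s)]

Answer: DEADLOCK-FREE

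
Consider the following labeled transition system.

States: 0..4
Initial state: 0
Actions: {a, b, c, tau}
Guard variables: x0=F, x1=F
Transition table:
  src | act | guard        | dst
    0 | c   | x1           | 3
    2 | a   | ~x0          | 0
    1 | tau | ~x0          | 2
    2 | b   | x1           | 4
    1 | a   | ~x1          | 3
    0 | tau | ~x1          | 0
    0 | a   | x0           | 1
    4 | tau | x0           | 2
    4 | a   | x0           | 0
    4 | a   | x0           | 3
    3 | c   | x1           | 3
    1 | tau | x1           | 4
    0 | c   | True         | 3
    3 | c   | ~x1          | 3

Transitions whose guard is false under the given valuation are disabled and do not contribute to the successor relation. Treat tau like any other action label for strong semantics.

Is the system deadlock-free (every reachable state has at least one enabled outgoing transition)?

Answer: DEADLOCK-FREE

Trace:
Reachable = {0,3}
  0: c→3  tau→0  [2 out]
  3: c→3  [1 out]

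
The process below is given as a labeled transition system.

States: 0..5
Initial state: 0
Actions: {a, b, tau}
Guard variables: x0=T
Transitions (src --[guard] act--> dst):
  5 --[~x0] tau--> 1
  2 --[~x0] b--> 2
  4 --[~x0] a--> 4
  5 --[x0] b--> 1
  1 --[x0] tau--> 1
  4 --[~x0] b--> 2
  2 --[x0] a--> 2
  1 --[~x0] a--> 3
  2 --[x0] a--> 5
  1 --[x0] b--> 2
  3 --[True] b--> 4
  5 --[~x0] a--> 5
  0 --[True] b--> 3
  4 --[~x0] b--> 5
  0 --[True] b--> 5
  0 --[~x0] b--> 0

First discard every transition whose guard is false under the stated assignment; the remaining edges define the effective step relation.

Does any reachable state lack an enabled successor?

Answer: DEADLOCK at state 4

Working:
Reach set: {0,1,2,3,4,5}
  0: b→3  b→5  [2 out]
  1: b→2  tau→1  [2 out]
  2: a→2  a→5  [2 out]
  3: b→4  [1 out]
  4: ∅  [STUCK]
  5: b→1  [1 out]
Path to 4: b·b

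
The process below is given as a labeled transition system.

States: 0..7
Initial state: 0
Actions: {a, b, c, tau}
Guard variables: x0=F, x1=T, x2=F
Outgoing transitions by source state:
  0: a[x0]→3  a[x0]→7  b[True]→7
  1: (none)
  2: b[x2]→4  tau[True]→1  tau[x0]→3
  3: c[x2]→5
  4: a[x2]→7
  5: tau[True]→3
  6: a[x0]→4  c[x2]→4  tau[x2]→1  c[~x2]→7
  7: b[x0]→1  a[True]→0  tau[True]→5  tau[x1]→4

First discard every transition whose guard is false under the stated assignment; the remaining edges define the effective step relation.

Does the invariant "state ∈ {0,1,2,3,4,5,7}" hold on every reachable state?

Answer: INVARIANT HOLDS

Working:
Allowed set {0,1,2,3,4,5,7}
Reach set: {0,3,4,5,7}
  0: safe
  3: safe
  4: safe
  5: safe
  7: safe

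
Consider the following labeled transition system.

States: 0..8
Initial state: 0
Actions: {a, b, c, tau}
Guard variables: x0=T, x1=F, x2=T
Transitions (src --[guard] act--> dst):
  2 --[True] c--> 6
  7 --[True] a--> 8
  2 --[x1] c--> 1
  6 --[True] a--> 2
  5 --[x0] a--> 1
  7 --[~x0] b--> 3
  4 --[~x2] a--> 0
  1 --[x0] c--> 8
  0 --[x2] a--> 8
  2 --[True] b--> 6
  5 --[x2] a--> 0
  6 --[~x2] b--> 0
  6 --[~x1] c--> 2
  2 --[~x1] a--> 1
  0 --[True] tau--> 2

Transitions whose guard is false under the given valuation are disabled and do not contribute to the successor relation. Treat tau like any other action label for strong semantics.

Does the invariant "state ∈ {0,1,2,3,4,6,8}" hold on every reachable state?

Answer: INVARIANT HOLDS

Working:
Allowed set {0,1,2,3,4,6,8}
Reach set: {0,1,2,6,8}
  0: ✓
  1: ✓
  2: ✓
  6: ✓
  8: ✓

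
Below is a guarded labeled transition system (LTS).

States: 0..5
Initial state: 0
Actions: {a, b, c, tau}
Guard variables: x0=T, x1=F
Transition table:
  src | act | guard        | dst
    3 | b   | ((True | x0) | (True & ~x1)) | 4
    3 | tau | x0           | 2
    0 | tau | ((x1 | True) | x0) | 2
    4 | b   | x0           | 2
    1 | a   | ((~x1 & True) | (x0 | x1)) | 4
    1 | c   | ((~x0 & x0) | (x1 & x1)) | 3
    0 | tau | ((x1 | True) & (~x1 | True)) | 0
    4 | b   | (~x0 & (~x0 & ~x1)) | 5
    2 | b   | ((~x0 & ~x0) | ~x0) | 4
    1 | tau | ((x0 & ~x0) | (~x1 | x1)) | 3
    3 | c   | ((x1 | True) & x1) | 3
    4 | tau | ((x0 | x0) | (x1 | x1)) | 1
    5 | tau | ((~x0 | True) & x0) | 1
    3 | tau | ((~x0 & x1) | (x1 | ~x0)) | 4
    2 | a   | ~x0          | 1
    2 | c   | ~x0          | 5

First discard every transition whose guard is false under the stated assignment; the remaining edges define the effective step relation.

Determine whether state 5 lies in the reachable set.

Guard filter leaves 9 enabled edge(s).
Layer 0: {0}
Layer 1: {2}  total {0,2}
Reachable = {0,2}

Answer: UNREACHABLE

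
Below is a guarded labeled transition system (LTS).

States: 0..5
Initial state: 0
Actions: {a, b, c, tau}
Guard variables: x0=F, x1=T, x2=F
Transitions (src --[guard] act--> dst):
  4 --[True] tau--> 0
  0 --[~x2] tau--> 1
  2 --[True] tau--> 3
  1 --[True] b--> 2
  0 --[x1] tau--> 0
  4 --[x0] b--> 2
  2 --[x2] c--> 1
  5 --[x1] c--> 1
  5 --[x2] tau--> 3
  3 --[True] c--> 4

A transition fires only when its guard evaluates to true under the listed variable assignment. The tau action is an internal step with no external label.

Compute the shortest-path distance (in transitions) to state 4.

Breadth-first toward 4:
  Layer 0: {0}
  Layer 1: {1}
  Layer 2: {2}
  Layer 3: {3}
  Layer 4: {4}
4 enters at depth 4; path tau·b·tau·c

Answer: 4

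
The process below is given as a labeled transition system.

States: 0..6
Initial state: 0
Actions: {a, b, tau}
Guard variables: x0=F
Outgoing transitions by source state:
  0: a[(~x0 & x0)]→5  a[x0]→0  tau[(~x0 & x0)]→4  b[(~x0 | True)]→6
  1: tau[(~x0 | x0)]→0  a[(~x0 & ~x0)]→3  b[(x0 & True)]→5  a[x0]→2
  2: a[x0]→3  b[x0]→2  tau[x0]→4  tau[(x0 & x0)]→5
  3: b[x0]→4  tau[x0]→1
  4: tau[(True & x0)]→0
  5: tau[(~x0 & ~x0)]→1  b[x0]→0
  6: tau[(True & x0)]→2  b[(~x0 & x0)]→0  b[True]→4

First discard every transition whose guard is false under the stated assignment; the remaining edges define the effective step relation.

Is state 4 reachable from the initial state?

Answer: REACHABLE

Working:
5 transition(s) survive guard evaluation.
Layer 0: {0}
Layer 1: {6}  cumulative {0,6}
Layer 2: {4}  cumulative {0,4,6}
Reach set: {0,4,6}
trace reaching 4: b·b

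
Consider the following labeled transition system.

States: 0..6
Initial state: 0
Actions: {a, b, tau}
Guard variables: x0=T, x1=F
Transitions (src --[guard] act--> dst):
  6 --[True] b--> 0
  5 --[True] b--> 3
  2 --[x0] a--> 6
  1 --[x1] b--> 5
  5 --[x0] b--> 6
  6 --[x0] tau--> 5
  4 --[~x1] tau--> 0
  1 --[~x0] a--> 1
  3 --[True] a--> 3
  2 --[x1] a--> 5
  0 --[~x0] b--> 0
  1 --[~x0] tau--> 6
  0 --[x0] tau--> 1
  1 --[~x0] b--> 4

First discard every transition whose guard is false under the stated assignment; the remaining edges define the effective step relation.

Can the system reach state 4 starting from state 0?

Guard filter leaves 8 enabled edge(s).
L0 = {0}
L1 = {1}  total {0,1}
R = {0,1}

Answer: UNREACHABLE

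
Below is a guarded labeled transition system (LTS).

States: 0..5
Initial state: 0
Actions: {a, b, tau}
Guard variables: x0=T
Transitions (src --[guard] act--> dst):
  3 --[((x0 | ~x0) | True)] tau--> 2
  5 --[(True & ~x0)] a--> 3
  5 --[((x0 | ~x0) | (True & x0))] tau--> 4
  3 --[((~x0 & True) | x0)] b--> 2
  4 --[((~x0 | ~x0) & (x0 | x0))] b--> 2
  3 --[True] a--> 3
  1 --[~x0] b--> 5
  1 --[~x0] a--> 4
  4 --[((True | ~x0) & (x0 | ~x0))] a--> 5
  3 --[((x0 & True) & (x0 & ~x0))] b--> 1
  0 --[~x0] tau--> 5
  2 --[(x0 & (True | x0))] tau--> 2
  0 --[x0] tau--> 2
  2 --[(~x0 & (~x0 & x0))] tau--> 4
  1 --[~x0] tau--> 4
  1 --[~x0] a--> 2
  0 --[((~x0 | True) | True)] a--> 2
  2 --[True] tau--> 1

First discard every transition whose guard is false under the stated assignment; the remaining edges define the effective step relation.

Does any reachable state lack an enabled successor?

Reachable = {0,1,2}
  0: a→2  tau→2  [2 out]
  1: ∅  [deadlock]
  2: tau→1  tau→2  [2 out]
witness 1: tau·tau

Answer: DEADLOCK at state 1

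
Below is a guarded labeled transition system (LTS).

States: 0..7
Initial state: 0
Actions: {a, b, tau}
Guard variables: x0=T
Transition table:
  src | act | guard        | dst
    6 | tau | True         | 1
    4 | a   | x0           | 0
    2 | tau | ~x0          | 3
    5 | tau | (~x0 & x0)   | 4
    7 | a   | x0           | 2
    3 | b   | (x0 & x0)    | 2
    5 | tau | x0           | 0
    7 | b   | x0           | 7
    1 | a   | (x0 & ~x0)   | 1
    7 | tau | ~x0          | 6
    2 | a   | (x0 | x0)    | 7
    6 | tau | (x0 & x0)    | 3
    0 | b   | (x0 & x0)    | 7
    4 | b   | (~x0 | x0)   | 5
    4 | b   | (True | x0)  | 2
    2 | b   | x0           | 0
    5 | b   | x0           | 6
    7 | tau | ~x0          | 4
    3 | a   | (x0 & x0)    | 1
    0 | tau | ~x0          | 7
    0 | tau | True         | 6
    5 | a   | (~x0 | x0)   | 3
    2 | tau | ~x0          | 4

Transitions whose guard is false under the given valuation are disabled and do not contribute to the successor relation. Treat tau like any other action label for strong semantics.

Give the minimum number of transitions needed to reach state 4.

Layered search for 4:
  Layer 0: {0}
  Layer 1: {6,7}
  Layer 2: {1,2,3}
4 never appears.

Answer: UNREACHABLE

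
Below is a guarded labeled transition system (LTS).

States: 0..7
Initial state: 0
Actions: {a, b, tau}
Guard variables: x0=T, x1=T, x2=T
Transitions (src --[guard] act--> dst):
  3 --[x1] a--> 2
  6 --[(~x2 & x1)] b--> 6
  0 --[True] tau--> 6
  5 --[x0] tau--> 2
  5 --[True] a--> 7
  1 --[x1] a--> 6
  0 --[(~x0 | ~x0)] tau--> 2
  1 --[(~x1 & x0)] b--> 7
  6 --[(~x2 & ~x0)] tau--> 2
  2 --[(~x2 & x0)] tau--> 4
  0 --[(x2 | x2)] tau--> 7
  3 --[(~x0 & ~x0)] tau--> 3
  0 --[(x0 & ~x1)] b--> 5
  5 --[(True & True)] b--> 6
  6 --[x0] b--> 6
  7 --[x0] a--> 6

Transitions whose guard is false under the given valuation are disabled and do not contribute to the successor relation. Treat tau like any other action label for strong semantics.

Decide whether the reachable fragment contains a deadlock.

Answer: DEADLOCK-FREE

Trace:
Reachable = {0,6,7}
  0: tau→6  tau→7  [2 out]
  6: b→6  [1 out]
  7: a→6  [1 out]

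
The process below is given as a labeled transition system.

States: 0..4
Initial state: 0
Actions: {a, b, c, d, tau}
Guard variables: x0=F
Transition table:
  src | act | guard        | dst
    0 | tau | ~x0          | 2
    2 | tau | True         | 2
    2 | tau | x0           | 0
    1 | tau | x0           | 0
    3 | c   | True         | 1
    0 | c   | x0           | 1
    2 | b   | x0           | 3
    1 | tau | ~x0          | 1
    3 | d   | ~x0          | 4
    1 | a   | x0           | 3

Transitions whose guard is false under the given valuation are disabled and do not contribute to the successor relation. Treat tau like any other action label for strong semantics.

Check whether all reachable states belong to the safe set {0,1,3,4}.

Answer: INVARIANT VIOLATED at state 2

Trace:
Safe = {0,1,3,4}
Reachable = {0,2}
  0: safe
  2: ✗ unsafe
reach 2 via tau — violates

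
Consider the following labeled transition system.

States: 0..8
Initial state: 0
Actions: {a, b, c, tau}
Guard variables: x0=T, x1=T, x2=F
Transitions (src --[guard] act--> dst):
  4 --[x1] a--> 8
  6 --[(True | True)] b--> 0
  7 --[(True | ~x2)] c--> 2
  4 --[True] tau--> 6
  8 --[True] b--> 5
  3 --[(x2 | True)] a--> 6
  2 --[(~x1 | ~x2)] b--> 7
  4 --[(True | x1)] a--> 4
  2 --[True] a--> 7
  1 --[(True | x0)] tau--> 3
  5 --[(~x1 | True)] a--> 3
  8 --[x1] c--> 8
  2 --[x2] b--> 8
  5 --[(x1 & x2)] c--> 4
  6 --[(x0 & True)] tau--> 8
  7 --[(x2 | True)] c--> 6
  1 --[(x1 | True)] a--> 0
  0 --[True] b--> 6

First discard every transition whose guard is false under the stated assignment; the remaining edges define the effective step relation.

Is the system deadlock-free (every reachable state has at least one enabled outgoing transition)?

Answer: DEADLOCK-FREE

Working:
Reach set: {0,3,5,6,8}
  0: b→6  [deg 1]
  3: a→6  [deg 1]
  5: a→3  [deg 1]
  6: b→0  tau→8  [deg 2]
  8: b→5  c→8  [deg 2]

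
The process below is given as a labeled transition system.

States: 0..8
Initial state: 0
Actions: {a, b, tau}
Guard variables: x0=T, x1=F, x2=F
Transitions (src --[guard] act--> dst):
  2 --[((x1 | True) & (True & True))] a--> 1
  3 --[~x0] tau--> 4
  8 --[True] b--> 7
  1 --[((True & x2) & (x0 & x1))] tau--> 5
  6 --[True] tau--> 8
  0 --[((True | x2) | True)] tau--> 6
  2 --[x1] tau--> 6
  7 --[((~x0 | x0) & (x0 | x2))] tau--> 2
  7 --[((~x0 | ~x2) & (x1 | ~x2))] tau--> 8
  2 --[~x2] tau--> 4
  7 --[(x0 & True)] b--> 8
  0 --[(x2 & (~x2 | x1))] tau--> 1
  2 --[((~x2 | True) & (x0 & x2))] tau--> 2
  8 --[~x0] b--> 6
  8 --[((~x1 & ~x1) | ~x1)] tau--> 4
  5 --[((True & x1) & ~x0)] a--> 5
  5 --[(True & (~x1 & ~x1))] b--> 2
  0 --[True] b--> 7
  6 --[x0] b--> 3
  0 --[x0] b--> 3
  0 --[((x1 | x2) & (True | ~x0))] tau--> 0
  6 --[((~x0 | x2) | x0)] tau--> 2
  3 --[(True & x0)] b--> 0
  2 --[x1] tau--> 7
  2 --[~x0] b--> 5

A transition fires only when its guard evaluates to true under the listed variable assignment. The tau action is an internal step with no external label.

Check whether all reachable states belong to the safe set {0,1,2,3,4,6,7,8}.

Inv-set: {0,1,2,3,4,6,7,8}
Reach set: {0,1,2,3,4,6,7,8}
  0: ✓
  1: ✓
  2: ✓
  3: ✓
  4: ✓
  6: ✓
  7: ✓
  8: ✓

Answer: INVARIANT HOLDS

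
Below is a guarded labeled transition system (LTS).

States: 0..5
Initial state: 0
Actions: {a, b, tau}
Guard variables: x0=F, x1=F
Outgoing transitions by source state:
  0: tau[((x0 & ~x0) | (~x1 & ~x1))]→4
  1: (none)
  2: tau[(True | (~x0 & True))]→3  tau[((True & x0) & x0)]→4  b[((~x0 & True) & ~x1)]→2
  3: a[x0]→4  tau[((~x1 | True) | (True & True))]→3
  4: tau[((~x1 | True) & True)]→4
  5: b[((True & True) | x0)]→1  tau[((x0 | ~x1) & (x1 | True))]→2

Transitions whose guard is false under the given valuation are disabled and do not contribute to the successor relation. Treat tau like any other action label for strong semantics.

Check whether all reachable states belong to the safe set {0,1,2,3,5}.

Allowed set {0,1,2,3,5}
Reach set: {0,4}
  0: ✓
  4: ✗ unsafe
counterexample path to 4: tau

Answer: INVARIANT VIOLATED at state 4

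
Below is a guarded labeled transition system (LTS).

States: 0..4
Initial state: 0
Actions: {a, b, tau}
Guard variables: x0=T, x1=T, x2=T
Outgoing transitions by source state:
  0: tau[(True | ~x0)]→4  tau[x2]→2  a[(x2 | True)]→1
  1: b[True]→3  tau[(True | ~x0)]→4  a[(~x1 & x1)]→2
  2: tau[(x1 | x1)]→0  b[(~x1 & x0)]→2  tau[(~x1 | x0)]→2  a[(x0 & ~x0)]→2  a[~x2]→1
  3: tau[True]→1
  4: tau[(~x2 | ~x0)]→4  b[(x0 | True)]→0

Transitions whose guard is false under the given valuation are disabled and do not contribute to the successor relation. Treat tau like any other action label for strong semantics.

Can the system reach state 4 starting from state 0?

Answer: REACHABLE

Analysis:
After dropping false guards: 9 live edges.
depth 0: {0}
depth 1: {1,2,4}  total {0,1,2,4}
depth 2: {3}  total {0,1,2,3,4}
R = {0,1,2,3,4}
trace reaching 4: tau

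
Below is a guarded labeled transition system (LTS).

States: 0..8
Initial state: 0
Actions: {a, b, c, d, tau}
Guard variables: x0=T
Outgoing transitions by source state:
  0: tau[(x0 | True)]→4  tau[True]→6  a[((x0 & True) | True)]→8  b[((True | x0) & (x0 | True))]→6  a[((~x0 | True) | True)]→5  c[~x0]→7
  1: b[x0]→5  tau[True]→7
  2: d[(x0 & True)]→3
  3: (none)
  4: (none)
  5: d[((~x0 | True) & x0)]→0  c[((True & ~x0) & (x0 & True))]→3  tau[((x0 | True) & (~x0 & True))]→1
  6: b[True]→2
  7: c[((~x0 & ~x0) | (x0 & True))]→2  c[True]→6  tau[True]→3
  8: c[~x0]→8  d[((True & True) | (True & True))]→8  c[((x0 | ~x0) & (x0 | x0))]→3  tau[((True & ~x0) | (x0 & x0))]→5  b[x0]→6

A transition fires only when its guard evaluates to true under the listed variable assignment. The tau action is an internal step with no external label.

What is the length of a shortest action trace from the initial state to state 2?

Answer: 2

Analysis:
BFS to 2:
  Layer 0: {0}
  Layer 1: {4,5,6,8}
  Layer 2: {2,3}
first hit 2 at d=2 via b·b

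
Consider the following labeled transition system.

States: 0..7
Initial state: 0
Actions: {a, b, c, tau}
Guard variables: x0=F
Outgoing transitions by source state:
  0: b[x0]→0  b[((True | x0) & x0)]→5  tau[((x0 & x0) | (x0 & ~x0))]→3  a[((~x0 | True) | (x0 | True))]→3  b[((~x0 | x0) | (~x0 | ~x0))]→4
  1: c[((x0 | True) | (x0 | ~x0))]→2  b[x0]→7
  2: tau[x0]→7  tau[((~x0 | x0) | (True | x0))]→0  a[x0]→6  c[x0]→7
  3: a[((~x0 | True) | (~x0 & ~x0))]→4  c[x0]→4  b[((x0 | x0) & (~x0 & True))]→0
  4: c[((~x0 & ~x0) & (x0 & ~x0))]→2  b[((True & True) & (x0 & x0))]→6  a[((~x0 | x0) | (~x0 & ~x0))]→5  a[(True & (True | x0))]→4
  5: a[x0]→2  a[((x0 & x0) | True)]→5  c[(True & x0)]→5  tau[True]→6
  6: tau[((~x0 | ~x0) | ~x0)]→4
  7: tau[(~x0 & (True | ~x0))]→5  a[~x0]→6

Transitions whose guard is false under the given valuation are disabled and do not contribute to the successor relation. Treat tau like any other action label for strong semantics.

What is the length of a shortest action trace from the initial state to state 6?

Answer: 3

Analysis:
Layered search for 6:
  L0 = {0}
  L1 = {3,4}
  L2 = {5}
  L3 = {6}
first hit 6 at d=3 via b·a·tau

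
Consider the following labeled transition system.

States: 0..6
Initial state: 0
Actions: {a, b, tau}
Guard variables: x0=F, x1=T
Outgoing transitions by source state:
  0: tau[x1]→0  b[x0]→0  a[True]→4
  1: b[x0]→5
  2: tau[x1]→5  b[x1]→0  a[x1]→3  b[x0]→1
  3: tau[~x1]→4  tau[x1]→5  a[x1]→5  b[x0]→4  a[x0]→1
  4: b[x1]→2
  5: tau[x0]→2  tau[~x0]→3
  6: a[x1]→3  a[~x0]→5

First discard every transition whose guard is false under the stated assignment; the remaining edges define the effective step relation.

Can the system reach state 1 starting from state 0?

11 transition(s) survive guard evaluation.
L0 = {0}
L1 = {4}  now seen {0,4}
L2 = {2}  now seen {0,2,4}
L3 = {3,5}  now seen {0,2,3,4,5}
Reachable = {0,2,3,4,5}

Answer: UNREACHABLE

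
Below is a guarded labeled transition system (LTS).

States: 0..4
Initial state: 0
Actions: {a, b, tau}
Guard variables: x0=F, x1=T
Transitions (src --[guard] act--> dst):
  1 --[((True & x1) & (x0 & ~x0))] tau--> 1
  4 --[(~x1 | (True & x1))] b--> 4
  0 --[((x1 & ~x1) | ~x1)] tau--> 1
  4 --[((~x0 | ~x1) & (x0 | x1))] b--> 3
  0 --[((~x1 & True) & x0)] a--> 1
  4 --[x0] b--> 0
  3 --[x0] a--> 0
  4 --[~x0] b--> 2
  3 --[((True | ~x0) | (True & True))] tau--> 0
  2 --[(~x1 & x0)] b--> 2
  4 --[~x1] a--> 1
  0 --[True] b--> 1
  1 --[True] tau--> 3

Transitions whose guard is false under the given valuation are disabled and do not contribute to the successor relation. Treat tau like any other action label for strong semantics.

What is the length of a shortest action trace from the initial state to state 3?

Breadth-first toward 3:
  Layer 0: {0}
  Layer 1: {1}
  Layer 2: {3}
depth(3)=2, e.g. b·tau

Answer: 2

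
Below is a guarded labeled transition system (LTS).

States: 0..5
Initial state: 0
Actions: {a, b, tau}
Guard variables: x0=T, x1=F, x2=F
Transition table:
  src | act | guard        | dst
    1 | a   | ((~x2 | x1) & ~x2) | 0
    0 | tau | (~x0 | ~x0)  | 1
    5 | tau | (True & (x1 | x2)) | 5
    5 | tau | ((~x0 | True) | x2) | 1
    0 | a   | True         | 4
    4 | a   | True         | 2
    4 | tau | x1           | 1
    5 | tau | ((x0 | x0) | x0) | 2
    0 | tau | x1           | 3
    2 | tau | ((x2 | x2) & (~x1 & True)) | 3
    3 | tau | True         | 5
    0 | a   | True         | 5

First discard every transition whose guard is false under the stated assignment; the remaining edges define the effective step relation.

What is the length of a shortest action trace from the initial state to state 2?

Layered search for 2:
  depth 0: {0}
  depth 1: {4,5}
  depth 2: {1,2}
depth(2)=2, e.g. a·a

Answer: 2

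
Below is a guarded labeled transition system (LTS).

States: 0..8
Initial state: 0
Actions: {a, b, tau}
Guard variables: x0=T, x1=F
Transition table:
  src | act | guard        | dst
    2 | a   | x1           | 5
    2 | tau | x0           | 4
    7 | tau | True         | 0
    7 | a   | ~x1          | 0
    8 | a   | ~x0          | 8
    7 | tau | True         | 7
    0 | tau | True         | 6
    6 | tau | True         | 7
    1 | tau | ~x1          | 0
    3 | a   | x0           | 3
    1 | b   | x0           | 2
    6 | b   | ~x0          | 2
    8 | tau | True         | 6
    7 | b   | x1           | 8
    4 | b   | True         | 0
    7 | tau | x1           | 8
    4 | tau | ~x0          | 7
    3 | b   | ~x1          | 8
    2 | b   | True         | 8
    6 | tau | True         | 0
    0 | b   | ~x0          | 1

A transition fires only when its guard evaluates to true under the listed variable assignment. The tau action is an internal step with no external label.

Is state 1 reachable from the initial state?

After dropping false guards: 14 live edges.
Layer 0: {0}
Layer 1: {6}  total {0,6}
Layer 2: {7}  total {0,6,7}
R = {0,6,7}

Answer: UNREACHABLE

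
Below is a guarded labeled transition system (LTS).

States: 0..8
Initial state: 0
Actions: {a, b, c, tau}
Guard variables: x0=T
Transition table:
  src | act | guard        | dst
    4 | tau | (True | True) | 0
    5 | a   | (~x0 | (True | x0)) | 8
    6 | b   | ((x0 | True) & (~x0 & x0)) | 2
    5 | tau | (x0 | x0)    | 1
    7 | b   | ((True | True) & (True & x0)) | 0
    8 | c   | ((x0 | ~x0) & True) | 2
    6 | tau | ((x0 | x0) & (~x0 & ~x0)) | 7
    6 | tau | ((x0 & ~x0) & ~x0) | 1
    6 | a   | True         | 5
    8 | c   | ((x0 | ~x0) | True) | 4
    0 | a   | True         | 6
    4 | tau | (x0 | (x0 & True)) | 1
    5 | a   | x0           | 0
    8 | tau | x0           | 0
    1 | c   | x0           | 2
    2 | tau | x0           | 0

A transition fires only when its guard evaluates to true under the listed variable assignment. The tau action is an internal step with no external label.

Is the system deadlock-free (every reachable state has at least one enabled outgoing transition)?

Answer: DEADLOCK-FREE

Analysis:
Reach set: {0,1,2,4,5,6,8}
  0: a→6  [deg 1]
  1: c→2  [deg 1]
  2: tau→0  [deg 1]
  4: tau→0  tau→1  [deg 2]
  5: a→0  a→8  tau→1  [deg 3]
  6: a→5  [deg 1]
  8: c→2  c→4  tau→0  [deg 3]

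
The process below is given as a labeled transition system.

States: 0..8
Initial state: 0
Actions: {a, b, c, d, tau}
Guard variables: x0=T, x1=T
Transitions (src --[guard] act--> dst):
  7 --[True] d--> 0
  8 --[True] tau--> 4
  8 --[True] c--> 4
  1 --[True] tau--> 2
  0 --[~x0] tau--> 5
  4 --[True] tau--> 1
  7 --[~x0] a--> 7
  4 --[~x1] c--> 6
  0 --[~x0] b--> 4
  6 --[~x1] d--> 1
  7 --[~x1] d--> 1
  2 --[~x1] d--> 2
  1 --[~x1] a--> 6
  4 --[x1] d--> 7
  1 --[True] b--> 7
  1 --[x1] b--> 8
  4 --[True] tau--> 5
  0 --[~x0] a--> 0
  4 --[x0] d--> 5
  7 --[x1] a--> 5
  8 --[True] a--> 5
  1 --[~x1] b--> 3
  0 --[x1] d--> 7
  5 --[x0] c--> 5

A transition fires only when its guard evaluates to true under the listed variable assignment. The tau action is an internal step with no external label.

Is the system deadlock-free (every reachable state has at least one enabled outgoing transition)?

Reachable = {0,5,7}
  0: d→7  [deg 1]
  5: c→5  [deg 1]
  7: a→5  d→0  [deg 2]

Answer: DEADLOCK-FREE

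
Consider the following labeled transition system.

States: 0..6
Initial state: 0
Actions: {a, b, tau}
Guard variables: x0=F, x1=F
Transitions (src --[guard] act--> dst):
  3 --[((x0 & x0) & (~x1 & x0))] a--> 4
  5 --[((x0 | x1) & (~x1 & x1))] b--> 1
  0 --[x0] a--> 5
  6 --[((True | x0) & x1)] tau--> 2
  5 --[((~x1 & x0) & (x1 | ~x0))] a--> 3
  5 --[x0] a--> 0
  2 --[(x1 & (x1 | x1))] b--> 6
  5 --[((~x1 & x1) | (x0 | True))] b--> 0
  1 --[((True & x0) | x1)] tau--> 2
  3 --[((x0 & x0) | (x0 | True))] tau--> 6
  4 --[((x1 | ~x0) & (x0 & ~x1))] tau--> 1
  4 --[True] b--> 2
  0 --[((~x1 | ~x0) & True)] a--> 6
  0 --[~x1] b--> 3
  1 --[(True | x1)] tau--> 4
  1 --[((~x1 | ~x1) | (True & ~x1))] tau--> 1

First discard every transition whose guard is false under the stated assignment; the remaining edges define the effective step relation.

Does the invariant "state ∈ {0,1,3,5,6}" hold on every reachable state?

Inv-set: {0,1,3,5,6}
Reachable = {0,3,6}
  0: ✓
  3: ✓
  6: ✓

Answer: INVARIANT HOLDS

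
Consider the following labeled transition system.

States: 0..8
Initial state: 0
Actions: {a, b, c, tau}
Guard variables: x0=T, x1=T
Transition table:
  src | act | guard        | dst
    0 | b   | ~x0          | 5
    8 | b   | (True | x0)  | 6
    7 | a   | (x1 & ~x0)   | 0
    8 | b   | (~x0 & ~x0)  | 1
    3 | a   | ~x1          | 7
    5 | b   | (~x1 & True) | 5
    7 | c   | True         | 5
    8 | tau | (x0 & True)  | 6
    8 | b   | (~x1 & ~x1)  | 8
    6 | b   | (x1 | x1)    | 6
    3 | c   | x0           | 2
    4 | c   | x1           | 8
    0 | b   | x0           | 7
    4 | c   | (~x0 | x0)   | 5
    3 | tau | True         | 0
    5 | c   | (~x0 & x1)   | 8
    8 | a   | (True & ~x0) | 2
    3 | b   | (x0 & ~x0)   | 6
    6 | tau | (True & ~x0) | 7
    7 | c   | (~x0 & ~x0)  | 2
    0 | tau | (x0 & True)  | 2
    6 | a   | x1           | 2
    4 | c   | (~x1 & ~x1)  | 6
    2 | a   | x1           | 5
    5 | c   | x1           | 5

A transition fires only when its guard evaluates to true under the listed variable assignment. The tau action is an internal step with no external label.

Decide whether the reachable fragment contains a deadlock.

Answer: DEADLOCK-FREE

Trace:
Reachable = {0,2,5,7}
  0: b→7  tau→2  [2 out]
  2: a→5  [1 out]
  5: c→5  [1 out]
  7: c→5  [1 out]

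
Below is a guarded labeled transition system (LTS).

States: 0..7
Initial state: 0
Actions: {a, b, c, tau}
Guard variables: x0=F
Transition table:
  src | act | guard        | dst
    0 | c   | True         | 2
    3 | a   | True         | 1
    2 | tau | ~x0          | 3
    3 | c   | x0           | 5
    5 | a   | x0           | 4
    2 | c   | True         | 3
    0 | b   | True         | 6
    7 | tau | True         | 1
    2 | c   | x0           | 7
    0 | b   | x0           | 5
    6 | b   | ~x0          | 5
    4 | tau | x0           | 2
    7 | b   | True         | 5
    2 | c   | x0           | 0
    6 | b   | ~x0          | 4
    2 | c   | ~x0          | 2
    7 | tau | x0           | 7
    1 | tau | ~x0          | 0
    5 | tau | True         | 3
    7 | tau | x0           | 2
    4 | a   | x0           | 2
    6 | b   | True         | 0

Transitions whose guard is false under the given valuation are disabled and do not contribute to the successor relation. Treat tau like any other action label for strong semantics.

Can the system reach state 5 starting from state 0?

After dropping false guards: 13 live edges.
Layer 0: {0}
Layer 1: {2,6}  cumulative {0,2,6}
Layer 2: {3,4,5}  cumulative {0,2,3,4,5,6}
Layer 3: {1}  cumulative {0,1,2,3,4,5,6}
R = {0,1,2,3,4,5,6}
witness 5: b·b

Answer: REACHABLE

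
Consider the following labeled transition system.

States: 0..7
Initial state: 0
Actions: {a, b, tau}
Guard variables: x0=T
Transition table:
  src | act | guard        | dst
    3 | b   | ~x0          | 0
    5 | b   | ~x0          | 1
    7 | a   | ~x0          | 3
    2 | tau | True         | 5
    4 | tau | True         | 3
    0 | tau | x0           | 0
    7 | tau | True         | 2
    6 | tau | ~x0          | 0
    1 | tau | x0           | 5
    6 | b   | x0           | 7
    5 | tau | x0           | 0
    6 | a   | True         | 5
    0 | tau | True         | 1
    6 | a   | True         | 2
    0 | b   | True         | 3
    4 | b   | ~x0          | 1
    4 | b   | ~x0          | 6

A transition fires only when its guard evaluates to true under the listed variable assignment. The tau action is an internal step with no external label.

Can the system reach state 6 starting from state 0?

Answer: UNREACHABLE

Trace:
Guard filter leaves 11 enabled edge(s).
L0 = {0}
L1 = {1,3}  cumulative {0,1,3}
L2 = {5}  cumulative {0,1,3,5}
Reachable = {0,1,3,5}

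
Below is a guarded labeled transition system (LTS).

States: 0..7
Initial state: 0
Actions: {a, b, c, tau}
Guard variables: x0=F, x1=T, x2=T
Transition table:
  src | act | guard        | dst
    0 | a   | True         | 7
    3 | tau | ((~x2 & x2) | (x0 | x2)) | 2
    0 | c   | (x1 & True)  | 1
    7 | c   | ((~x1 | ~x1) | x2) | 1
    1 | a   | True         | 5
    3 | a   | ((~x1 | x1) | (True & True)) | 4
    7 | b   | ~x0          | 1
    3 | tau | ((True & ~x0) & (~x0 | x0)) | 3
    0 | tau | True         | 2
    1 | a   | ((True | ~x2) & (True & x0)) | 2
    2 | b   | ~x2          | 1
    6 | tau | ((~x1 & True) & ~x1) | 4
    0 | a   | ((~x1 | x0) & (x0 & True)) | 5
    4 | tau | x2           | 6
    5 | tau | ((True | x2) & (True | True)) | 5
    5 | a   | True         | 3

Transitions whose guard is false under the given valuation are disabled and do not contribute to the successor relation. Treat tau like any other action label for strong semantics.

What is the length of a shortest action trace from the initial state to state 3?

Answer: 3

Trace:
BFS to 3:
  depth 0: {0}
  depth 1: {1,2,7}
  depth 2: {5}
  depth 3: {3}
depth(3)=3, e.g. c·a·a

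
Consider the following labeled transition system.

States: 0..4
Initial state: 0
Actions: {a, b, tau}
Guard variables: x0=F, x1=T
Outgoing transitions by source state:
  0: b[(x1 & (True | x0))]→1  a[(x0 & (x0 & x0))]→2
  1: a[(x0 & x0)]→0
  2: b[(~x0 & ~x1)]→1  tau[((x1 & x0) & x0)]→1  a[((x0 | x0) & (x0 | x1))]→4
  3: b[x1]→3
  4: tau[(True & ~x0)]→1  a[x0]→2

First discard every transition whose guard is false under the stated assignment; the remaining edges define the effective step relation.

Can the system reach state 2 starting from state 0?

Answer: UNREACHABLE

Trace:
Guard filter leaves 3 enabled edge(s).
depth 0: {0}
depth 1: {1}  now seen {0,1}
R = {0,1}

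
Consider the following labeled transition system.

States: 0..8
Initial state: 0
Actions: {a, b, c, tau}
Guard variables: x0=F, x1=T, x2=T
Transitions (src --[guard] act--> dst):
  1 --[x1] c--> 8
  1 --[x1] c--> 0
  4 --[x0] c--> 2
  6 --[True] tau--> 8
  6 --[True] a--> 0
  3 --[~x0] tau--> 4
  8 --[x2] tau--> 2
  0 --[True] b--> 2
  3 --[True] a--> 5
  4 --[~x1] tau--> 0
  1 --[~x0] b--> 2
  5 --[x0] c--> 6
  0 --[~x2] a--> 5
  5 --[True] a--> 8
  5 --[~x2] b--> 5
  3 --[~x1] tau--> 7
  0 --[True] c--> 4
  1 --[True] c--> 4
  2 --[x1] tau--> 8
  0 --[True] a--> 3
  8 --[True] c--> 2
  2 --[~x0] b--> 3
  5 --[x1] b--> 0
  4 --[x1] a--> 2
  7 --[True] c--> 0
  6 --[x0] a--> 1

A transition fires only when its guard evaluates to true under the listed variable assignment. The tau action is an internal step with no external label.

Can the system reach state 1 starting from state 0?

Answer: UNREACHABLE

Analysis:
Guard filter leaves 19 enabled edge(s).
Layer 0: {0}
Layer 1: {2,3,4}  now seen {0,2,3,4}
Layer 2: {5,8}  now seen {0,2,3,4,5,8}
Reachable = {0,2,3,4,5,8}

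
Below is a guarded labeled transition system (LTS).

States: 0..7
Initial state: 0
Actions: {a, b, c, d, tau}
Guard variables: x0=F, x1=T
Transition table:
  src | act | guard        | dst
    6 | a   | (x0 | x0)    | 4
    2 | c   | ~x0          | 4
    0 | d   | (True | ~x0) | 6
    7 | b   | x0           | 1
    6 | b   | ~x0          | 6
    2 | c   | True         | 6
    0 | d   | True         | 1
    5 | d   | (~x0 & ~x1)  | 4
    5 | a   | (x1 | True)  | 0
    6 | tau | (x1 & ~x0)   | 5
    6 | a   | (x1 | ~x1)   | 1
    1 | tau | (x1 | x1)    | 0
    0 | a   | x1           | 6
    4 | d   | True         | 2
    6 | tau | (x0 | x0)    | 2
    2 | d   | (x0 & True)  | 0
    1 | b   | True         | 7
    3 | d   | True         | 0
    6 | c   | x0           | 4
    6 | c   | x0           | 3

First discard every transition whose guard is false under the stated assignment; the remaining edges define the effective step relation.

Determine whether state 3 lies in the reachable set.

Answer: UNREACHABLE

Analysis:
13 transition(s) survive guard evaluation.
L0 = {0}
L1 = {1,6}  total {0,1,6}
L2 = {5,7}  total {0,1,5,6,7}
R = {0,1,5,6,7}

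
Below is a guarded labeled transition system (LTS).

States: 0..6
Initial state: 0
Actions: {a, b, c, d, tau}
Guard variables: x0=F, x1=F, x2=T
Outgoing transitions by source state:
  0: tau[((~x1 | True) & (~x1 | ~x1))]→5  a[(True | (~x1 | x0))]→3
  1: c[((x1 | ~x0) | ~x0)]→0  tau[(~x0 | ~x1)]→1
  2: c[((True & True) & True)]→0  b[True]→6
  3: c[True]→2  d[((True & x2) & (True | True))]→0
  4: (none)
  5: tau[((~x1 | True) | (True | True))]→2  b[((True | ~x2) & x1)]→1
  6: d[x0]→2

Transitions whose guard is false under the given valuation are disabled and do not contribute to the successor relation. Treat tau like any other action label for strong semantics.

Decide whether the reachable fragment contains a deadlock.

Answer: DEADLOCK at state 6

Trace:
R = {0,2,3,5,6}
  0: a→3  tau→5  [2 exit(s)]
  2: b→6  c→0  [2 exit(s)]
  3: c→2  d→0  [2 exit(s)]
  5: tau→2  [1 exit(s)]
  6: ∅  [deadlock]
witness 6: tau·tau·b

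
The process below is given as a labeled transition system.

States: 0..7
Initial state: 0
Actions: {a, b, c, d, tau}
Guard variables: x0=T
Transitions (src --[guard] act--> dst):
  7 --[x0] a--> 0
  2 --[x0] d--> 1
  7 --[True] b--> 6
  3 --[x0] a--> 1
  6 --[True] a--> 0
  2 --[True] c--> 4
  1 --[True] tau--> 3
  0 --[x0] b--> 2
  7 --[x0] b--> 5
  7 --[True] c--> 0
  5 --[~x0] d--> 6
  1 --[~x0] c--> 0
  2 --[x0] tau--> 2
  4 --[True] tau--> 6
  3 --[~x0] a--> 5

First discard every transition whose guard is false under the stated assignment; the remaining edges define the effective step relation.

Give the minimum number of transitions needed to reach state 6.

BFS to 6:
  L0 = {0}
  L1 = {2}
  L2 = {1,4}
  L3 = {3,6}
depth(6)=3, e.g. b·c·tau

Answer: 3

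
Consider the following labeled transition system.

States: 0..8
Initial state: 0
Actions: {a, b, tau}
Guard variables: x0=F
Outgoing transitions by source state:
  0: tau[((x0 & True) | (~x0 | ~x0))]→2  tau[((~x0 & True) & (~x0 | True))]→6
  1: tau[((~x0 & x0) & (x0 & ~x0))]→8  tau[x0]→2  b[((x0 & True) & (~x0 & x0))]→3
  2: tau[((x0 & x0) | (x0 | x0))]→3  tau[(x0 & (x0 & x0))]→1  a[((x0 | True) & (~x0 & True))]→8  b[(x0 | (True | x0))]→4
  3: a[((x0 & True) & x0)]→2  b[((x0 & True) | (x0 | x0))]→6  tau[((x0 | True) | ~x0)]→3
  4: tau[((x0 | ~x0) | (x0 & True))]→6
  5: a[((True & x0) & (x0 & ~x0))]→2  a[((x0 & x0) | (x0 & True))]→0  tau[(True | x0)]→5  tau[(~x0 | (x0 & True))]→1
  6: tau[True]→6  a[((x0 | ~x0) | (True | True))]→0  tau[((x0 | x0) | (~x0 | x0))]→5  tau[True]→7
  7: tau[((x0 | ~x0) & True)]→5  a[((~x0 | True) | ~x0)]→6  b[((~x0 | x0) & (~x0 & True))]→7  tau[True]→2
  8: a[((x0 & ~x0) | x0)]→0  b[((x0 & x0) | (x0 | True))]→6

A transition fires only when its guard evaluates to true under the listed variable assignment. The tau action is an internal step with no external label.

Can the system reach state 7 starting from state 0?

Answer: REACHABLE

Analysis:
After dropping false guards: 17 live edges.
L0 = {0}
L1 = {2,6}  total {0,2,6}
L2 = {4,5,7,8}  total {0,2,4,5,6,7,8}
L3 = {1}  total {0,1,2,4,5,6,7,8}
Reachable = {0,1,2,4,5,6,7,8}
trace reaching 7: tau·tau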